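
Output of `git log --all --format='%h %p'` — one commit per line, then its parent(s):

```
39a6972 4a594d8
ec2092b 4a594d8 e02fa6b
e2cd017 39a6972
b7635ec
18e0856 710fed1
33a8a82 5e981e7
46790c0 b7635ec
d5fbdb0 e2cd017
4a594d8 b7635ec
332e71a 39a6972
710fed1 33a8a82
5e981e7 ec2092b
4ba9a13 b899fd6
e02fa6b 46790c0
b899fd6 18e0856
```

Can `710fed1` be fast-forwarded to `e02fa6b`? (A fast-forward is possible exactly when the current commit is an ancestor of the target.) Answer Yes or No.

A fast-forward from 710fed1 to e02fa6b is possible iff 710fed1 is an ancestor of e02fa6b.
Ancestors of e02fa6b: {46790c0, b7635ec, e02fa6b}.
710fed1 is not among them, so fast-forward is not possible.

No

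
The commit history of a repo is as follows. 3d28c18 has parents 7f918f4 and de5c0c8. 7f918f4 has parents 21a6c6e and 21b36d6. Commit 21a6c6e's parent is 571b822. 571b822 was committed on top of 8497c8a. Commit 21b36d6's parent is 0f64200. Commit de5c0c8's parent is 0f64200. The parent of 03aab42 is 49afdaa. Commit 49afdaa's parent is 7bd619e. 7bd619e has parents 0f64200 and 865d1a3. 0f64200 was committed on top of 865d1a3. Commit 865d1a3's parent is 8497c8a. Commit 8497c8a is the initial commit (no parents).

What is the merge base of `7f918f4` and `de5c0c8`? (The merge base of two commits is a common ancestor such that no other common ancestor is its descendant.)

Ancestors of 7f918f4: {0f64200, 21a6c6e, 21b36d6, 571b822, 7f918f4, 8497c8a, 865d1a3}.
Ancestors of de5c0c8: {0f64200, 8497c8a, 865d1a3, de5c0c8}.
Common ancestors: {0f64200, 8497c8a, 865d1a3}.
Among these, 0f64200 is not an ancestor of any other common ancestor — it is the merge base.

0f64200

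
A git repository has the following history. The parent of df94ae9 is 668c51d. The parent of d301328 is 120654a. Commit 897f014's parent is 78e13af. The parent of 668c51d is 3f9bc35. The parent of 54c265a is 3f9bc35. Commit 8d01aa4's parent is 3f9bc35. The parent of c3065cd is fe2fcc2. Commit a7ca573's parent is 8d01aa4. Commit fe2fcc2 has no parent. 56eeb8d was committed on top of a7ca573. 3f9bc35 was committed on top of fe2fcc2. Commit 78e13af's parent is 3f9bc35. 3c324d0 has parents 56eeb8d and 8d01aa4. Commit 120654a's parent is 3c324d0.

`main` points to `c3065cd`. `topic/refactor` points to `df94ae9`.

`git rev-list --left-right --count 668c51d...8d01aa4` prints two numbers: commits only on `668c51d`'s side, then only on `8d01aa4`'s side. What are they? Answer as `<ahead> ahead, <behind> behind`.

Reachable from 668c51d: {3f9bc35, 668c51d, fe2fcc2}.
Reachable from 8d01aa4: {3f9bc35, 8d01aa4, fe2fcc2}.
Only in 668c51d's history (ahead): {668c51d} — 1.
Only in 8d01aa4's history (behind): {8d01aa4} — 1.

1 ahead, 1 behind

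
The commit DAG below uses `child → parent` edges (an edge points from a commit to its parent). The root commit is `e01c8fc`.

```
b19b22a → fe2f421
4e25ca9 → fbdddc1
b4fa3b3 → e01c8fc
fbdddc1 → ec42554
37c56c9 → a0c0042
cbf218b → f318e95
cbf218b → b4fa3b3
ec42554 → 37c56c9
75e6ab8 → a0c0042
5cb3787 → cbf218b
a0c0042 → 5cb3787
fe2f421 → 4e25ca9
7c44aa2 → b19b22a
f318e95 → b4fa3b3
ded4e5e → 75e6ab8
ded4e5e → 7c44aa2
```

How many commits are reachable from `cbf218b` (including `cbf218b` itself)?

4

Walking parent pointers from cbf218b: reachable set = {b4fa3b3, cbf218b, e01c8fc, f318e95}.
That is 4 commits.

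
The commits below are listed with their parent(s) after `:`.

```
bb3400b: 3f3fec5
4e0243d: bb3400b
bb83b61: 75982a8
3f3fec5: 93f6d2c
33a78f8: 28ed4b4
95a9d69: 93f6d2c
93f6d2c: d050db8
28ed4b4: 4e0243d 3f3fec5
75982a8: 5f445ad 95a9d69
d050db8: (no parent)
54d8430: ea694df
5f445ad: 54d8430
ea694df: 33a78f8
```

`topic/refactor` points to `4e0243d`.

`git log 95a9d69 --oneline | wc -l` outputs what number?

3

Walking parent pointers from 95a9d69: reachable set = {93f6d2c, 95a9d69, d050db8}.
That is 3 commits.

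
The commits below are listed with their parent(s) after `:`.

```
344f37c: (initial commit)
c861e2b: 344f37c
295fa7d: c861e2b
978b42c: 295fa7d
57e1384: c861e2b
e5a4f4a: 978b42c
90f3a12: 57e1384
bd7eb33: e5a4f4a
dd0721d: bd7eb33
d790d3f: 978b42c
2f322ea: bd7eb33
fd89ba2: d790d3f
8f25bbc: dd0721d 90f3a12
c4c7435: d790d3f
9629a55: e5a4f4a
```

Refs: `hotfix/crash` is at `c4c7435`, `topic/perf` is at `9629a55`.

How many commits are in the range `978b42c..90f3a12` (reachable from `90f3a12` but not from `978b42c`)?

Reachable from 90f3a12: {344f37c, 57e1384, 90f3a12, c861e2b}.
Reachable from 978b42c: {295fa7d, 344f37c, 978b42c, c861e2b}.
In 90f3a12's history but not 978b42c's: {57e1384, 90f3a12} — 2 commits.

2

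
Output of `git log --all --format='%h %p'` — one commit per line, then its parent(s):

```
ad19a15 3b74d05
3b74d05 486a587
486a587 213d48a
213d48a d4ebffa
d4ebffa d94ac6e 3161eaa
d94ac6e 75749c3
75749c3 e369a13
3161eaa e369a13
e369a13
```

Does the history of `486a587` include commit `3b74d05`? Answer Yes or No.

No

Ancestors of 486a587: {213d48a, 3161eaa, 486a587, 75749c3, d4ebffa, d94ac6e, e369a13}.
3b74d05 is not in that set, so it is not an ancestor of 486a587.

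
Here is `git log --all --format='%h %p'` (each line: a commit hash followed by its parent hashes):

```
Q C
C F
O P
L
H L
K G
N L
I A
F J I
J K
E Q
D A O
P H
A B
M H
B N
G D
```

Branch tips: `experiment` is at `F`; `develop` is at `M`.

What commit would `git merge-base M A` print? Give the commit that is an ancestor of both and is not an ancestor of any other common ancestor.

Ancestors of M: {H, L, M}.
Ancestors of A: {A, B, L, N}.
Common ancestors: {L}.
The only common ancestor is L, so it is the merge base.

L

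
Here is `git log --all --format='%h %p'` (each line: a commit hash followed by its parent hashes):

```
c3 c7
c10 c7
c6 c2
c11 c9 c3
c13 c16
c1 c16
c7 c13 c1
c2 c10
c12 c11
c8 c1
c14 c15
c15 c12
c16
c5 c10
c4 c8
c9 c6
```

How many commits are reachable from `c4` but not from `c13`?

3

Reachable from c4: {c1, c16, c4, c8}.
Reachable from c13: {c13, c16}.
In c4's history but not c13's: {c1, c4, c8} — 3 commits.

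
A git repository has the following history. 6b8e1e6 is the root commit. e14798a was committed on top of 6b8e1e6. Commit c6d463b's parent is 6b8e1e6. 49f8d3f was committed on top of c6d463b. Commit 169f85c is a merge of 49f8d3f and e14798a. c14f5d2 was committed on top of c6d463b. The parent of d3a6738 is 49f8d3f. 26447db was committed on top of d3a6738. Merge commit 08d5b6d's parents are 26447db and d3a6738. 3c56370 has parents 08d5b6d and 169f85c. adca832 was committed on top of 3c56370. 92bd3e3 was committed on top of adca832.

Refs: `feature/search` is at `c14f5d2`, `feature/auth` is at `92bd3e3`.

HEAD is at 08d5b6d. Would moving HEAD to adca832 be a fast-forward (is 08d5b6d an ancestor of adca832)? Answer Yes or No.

Yes

A fast-forward from 08d5b6d to adca832 is possible iff 08d5b6d is an ancestor of adca832.
Ancestors of adca832: {08d5b6d, 169f85c, 26447db, 3c56370, 49f8d3f, 6b8e1e6, adca832, c6d463b, d3a6738, e14798a}.
08d5b6d is among them, so fast-forward is possible.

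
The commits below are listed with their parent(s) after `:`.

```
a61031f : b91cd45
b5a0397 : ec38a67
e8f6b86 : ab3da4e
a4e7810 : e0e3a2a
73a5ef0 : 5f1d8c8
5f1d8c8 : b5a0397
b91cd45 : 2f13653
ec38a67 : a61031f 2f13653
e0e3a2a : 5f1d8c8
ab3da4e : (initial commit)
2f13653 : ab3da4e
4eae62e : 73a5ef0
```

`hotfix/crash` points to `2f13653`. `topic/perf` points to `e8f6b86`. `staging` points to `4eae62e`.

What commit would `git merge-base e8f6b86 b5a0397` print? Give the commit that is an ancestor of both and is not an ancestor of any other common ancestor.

ab3da4e

Ancestors of e8f6b86: {ab3da4e, e8f6b86}.
Ancestors of b5a0397: {2f13653, a61031f, ab3da4e, b5a0397, b91cd45, ec38a67}.
Common ancestors: {ab3da4e}.
The only common ancestor is ab3da4e, so it is the merge base.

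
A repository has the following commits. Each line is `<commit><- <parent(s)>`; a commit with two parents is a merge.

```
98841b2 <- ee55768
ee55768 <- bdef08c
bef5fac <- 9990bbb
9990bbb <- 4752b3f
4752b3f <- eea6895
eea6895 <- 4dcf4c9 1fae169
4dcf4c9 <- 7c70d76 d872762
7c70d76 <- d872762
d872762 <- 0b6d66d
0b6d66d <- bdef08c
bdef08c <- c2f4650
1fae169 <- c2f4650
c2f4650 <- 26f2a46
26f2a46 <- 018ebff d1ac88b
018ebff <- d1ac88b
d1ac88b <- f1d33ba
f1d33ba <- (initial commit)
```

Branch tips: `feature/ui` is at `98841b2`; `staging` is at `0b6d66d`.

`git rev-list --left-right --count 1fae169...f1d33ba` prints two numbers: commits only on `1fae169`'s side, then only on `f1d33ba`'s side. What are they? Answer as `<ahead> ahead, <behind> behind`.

Reachable from 1fae169: {018ebff, 1fae169, 26f2a46, c2f4650, d1ac88b, f1d33ba}.
Reachable from f1d33ba: {f1d33ba}.
Only in 1fae169's history (ahead): {018ebff, 1fae169, 26f2a46, c2f4650, d1ac88b} — 5.
Only in f1d33ba's history (behind): {} — 0.

5 ahead, 0 behind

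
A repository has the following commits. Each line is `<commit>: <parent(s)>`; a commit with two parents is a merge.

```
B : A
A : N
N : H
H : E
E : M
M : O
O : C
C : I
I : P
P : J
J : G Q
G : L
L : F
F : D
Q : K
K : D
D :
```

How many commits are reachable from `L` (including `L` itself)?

3

Walking parent pointers from L: reachable set = {D, F, L}.
That is 3 commits.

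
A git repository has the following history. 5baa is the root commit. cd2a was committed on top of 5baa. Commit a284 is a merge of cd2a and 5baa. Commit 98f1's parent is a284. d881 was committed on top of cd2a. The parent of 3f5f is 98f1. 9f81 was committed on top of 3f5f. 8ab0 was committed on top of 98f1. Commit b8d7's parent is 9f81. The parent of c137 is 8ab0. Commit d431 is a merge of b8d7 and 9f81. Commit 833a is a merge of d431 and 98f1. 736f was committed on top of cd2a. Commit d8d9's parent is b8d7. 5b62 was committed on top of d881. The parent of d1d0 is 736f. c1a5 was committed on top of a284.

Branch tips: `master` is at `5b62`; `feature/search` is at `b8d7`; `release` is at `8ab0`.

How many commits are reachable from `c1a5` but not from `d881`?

Reachable from c1a5: {5baa, a284, c1a5, cd2a}.
Reachable from d881: {5baa, cd2a, d881}.
In c1a5's history but not d881's: {a284, c1a5} — 2 commits.

2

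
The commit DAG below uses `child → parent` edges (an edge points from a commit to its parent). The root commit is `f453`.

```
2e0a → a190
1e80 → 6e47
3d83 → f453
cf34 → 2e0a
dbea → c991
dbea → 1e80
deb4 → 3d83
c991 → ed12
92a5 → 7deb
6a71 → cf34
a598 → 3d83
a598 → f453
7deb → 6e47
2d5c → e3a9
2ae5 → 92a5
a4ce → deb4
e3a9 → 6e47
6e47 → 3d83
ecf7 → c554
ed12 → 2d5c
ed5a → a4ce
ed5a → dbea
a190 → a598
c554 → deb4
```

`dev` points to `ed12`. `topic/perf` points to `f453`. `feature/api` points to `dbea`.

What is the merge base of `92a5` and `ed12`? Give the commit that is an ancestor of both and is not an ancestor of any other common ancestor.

Ancestors of 92a5: {3d83, 6e47, 7deb, 92a5, f453}.
Ancestors of ed12: {2d5c, 3d83, 6e47, e3a9, ed12, f453}.
Common ancestors: {3d83, 6e47, f453}.
Among these, 6e47 is not an ancestor of any other common ancestor — it is the merge base.

6e47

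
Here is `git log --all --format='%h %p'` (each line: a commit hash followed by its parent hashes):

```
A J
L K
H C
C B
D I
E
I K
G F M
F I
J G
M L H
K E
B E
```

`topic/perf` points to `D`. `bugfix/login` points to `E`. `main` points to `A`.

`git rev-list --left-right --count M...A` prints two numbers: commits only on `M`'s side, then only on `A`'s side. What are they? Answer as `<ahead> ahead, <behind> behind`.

0 ahead, 5 behind

Reachable from M: {B, C, E, H, K, L, M}.
Reachable from A: {A, B, C, E, F, G, H, I, J, K, L, M}.
Only in M's history (ahead): {} — 0.
Only in A's history (behind): {A, F, G, I, J} — 5.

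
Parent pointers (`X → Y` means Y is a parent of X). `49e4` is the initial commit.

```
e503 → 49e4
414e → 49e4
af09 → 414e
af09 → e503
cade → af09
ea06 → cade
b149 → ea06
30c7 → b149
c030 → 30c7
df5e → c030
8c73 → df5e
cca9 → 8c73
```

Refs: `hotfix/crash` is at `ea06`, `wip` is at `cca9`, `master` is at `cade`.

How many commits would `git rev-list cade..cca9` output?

7

Reachable from cca9: {30c7, 414e, 49e4, 8c73, af09, b149, c030, cade, cca9, df5e, e503, ea06}.
Reachable from cade: {414e, 49e4, af09, cade, e503}.
In cca9's history but not cade's: {30c7, 8c73, b149, c030, cca9, df5e, ea06} — 7 commits.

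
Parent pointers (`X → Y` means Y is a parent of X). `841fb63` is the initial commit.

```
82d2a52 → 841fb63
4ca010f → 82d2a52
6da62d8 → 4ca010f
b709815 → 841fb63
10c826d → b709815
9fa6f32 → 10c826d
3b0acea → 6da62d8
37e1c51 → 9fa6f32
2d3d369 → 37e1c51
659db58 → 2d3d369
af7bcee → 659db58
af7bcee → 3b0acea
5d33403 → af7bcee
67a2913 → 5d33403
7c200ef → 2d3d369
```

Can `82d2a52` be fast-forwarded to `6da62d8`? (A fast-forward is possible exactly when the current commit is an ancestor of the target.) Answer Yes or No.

A fast-forward from 82d2a52 to 6da62d8 is possible iff 82d2a52 is an ancestor of 6da62d8.
Ancestors of 6da62d8: {4ca010f, 6da62d8, 82d2a52, 841fb63}.
82d2a52 is among them, so fast-forward is possible.

Yes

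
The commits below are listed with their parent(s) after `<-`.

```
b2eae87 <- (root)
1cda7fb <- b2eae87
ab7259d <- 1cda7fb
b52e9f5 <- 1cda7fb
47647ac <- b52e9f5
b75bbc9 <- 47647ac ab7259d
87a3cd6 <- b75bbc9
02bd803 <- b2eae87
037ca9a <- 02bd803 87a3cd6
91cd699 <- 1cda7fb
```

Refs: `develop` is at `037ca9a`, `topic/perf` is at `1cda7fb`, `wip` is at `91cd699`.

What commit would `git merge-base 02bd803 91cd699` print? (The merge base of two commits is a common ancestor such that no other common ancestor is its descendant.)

Ancestors of 02bd803: {02bd803, b2eae87}.
Ancestors of 91cd699: {1cda7fb, 91cd699, b2eae87}.
Common ancestors: {b2eae87}.
The only common ancestor is b2eae87, so it is the merge base.

b2eae87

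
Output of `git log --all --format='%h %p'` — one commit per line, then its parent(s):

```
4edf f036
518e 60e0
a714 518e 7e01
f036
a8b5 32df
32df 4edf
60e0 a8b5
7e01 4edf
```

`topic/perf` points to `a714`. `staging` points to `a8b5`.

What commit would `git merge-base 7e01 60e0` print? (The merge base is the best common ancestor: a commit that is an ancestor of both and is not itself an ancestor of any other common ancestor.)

Ancestors of 7e01: {4edf, 7e01, f036}.
Ancestors of 60e0: {32df, 4edf, 60e0, a8b5, f036}.
Common ancestors: {4edf, f036}.
Among these, 4edf is not an ancestor of any other common ancestor — it is the merge base.

4edf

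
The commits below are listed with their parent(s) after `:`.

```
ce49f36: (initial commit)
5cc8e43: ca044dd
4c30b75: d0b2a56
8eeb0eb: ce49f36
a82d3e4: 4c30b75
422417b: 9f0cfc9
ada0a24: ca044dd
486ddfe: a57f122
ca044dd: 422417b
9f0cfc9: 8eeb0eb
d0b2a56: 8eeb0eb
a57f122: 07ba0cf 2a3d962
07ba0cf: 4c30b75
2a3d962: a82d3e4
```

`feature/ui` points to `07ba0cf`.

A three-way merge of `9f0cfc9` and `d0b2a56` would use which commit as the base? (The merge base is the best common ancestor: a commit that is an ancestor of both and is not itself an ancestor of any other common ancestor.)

Ancestors of 9f0cfc9: {8eeb0eb, 9f0cfc9, ce49f36}.
Ancestors of d0b2a56: {8eeb0eb, ce49f36, d0b2a56}.
Common ancestors: {8eeb0eb, ce49f36}.
Among these, 8eeb0eb is not an ancestor of any other common ancestor — it is the merge base.

8eeb0eb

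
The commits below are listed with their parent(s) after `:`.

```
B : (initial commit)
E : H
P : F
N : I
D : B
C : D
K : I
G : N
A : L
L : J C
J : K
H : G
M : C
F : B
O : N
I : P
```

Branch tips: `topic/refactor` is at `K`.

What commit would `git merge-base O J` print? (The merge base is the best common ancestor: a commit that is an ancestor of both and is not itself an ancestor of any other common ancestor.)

Ancestors of O: {B, F, I, N, O, P}.
Ancestors of J: {B, F, I, J, K, P}.
Common ancestors: {B, F, I, P}.
Among these, I is not an ancestor of any other common ancestor — it is the merge base.

I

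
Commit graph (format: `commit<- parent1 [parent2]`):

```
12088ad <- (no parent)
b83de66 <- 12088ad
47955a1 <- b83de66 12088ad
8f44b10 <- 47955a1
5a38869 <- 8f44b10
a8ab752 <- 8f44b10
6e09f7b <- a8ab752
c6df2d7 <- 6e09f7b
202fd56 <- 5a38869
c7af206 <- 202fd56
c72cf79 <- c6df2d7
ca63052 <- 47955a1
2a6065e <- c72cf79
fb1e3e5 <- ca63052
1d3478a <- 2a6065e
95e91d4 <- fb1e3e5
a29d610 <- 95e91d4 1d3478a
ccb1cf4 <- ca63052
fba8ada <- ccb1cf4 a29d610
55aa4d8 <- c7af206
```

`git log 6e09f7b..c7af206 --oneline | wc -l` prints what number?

Reachable from c7af206: {12088ad, 202fd56, 47955a1, 5a38869, 8f44b10, b83de66, c7af206}.
Reachable from 6e09f7b: {12088ad, 47955a1, 6e09f7b, 8f44b10, a8ab752, b83de66}.
In c7af206's history but not 6e09f7b's: {202fd56, 5a38869, c7af206} — 3 commits.

3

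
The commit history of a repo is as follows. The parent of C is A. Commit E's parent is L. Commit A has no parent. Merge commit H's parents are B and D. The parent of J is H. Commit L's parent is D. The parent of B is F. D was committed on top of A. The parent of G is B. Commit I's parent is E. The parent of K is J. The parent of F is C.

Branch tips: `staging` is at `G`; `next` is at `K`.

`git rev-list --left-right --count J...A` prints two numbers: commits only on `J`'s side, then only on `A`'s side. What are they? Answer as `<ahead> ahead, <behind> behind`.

Reachable from J: {A, B, C, D, F, H, J}.
Reachable from A: {A}.
Only in J's history (ahead): {B, C, D, F, H, J} — 6.
Only in A's history (behind): {} — 0.

6 ahead, 0 behind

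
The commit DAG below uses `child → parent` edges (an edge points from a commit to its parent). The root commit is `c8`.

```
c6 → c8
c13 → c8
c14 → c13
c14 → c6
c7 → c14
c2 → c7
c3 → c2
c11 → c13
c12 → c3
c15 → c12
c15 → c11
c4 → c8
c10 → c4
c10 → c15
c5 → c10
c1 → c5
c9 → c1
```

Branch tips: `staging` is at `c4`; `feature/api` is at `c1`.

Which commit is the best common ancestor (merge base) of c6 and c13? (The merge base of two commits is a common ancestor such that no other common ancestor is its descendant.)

Ancestors of c6: {c6, c8}.
Ancestors of c13: {c13, c8}.
Common ancestors: {c8}.
The only common ancestor is c8, so it is the merge base.

c8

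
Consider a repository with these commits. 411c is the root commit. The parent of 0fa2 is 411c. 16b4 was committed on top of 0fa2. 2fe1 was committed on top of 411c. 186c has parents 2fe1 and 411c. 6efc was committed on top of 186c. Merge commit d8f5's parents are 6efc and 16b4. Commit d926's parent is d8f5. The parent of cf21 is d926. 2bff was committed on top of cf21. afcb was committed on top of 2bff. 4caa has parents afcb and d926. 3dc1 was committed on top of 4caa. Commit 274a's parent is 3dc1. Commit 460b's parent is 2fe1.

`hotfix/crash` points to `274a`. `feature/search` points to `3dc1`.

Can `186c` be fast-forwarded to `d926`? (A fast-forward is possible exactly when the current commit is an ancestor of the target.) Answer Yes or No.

Yes

A fast-forward from 186c to d926 is possible iff 186c is an ancestor of d926.
Ancestors of d926: {0fa2, 16b4, 186c, 2fe1, 411c, 6efc, d8f5, d926}.
186c is among them, so fast-forward is possible.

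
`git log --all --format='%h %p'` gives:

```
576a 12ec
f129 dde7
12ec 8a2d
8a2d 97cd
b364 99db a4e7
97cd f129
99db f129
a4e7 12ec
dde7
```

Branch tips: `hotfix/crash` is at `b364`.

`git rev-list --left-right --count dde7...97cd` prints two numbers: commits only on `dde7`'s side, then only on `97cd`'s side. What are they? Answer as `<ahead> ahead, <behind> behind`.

Reachable from dde7: {dde7}.
Reachable from 97cd: {97cd, dde7, f129}.
Only in dde7's history (ahead): {} — 0.
Only in 97cd's history (behind): {97cd, f129} — 2.

0 ahead, 2 behind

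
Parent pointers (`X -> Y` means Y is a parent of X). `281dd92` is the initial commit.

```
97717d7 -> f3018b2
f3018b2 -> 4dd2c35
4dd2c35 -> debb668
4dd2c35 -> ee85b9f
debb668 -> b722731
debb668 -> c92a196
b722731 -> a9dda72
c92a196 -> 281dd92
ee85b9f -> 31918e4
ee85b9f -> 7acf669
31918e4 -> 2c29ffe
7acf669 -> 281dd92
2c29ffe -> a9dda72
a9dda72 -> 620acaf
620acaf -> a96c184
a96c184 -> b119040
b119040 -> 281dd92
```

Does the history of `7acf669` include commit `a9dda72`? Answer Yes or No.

Ancestors of 7acf669: {281dd92, 7acf669}.
a9dda72 is not in that set, so it is not an ancestor of 7acf669.

No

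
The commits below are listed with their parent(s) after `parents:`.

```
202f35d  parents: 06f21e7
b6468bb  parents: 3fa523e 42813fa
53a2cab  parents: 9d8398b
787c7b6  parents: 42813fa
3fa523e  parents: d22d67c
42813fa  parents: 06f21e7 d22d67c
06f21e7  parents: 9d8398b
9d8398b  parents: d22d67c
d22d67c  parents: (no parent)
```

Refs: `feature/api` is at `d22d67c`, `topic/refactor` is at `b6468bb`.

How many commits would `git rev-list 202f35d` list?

4

Walking parent pointers from 202f35d: reachable set = {06f21e7, 202f35d, 9d8398b, d22d67c}.
That is 4 commits.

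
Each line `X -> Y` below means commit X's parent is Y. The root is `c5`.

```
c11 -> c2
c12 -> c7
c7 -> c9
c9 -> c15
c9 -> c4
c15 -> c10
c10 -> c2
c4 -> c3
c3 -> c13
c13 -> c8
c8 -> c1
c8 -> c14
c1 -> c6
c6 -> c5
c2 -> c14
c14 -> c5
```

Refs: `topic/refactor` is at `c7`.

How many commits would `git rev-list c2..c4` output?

Reachable from c4: {c1, c13, c14, c3, c4, c5, c6, c8}.
Reachable from c2: {c14, c2, c5}.
In c4's history but not c2's: {c1, c13, c3, c4, c6, c8} — 6 commits.

6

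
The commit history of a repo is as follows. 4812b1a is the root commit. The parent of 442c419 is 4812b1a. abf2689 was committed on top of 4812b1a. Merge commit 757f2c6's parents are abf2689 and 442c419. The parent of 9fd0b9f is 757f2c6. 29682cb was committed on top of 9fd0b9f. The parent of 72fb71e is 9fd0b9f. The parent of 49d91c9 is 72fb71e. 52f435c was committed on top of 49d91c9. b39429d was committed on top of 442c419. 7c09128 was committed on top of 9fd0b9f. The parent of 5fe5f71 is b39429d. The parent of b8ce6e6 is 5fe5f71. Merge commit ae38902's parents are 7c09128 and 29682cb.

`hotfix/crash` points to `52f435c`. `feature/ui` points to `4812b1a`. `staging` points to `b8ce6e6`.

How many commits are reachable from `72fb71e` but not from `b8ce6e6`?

4

Reachable from 72fb71e: {442c419, 4812b1a, 72fb71e, 757f2c6, 9fd0b9f, abf2689}.
Reachable from b8ce6e6: {442c419, 4812b1a, 5fe5f71, b39429d, b8ce6e6}.
In 72fb71e's history but not b8ce6e6's: {72fb71e, 757f2c6, 9fd0b9f, abf2689} — 4 commits.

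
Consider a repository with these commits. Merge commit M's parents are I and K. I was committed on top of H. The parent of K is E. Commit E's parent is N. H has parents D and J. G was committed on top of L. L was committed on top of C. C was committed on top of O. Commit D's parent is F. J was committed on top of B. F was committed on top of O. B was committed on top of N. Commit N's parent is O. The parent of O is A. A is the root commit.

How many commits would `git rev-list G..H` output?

6

Reachable from H: {A, B, D, F, H, J, N, O}.
Reachable from G: {A, C, G, L, O}.
In H's history but not G's: {B, D, F, H, J, N} — 6 commits.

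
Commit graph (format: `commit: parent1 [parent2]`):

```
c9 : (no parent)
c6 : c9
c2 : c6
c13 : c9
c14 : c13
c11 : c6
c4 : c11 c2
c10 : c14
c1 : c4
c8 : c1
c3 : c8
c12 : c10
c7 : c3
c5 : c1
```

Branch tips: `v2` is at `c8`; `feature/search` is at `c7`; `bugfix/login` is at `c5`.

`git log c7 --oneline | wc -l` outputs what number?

Walking parent pointers from c7: reachable set = {c1, c11, c2, c3, c4, c6, c7, c8, c9}.
That is 9 commits.

9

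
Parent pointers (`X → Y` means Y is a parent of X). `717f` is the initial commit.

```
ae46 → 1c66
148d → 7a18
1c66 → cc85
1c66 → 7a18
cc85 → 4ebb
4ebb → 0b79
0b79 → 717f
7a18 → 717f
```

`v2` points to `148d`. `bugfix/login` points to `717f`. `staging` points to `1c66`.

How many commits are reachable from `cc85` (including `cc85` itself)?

Walking parent pointers from cc85: reachable set = {0b79, 4ebb, 717f, cc85}.
That is 4 commits.

4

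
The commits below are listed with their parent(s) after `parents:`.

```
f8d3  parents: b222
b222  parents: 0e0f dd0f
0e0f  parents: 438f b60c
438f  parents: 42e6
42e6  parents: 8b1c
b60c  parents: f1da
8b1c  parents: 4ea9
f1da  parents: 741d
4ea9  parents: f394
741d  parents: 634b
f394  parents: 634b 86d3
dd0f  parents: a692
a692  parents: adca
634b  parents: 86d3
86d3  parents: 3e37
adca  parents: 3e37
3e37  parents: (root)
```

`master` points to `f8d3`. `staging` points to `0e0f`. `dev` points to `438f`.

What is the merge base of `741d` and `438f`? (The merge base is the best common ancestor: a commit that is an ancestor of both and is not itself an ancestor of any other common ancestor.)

634b

Ancestors of 741d: {3e37, 634b, 741d, 86d3}.
Ancestors of 438f: {3e37, 42e6, 438f, 4ea9, 634b, 86d3, 8b1c, f394}.
Common ancestors: {3e37, 634b, 86d3}.
Among these, 634b is not an ancestor of any other common ancestor — it is the merge base.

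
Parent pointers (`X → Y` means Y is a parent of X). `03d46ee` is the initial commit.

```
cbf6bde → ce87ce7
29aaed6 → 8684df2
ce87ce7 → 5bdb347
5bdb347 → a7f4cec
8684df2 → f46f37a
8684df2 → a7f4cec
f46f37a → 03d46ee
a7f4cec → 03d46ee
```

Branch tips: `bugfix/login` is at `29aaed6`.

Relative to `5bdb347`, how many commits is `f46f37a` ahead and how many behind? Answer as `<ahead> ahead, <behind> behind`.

1 ahead, 2 behind

Reachable from f46f37a: {03d46ee, f46f37a}.
Reachable from 5bdb347: {03d46ee, 5bdb347, a7f4cec}.
Only in f46f37a's history (ahead): {f46f37a} — 1.
Only in 5bdb347's history (behind): {5bdb347, a7f4cec} — 2.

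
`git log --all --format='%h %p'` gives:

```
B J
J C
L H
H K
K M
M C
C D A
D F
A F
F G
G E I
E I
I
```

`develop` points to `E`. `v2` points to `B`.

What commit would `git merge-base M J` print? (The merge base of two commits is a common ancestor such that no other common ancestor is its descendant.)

Ancestors of M: {A, C, D, E, F, G, I, M}.
Ancestors of J: {A, C, D, E, F, G, I, J}.
Common ancestors: {A, C, D, E, F, G, I}.
Among these, C is not an ancestor of any other common ancestor — it is the merge base.

C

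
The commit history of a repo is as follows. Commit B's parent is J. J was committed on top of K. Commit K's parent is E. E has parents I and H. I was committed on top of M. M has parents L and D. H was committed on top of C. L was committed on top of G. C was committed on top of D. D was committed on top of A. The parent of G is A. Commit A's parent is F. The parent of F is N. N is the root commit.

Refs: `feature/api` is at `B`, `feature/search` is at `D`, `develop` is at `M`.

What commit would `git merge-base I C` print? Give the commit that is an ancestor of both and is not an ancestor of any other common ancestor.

D

Ancestors of I: {A, D, F, G, I, L, M, N}.
Ancestors of C: {A, C, D, F, N}.
Common ancestors: {A, D, F, N}.
Among these, D is not an ancestor of any other common ancestor — it is the merge base.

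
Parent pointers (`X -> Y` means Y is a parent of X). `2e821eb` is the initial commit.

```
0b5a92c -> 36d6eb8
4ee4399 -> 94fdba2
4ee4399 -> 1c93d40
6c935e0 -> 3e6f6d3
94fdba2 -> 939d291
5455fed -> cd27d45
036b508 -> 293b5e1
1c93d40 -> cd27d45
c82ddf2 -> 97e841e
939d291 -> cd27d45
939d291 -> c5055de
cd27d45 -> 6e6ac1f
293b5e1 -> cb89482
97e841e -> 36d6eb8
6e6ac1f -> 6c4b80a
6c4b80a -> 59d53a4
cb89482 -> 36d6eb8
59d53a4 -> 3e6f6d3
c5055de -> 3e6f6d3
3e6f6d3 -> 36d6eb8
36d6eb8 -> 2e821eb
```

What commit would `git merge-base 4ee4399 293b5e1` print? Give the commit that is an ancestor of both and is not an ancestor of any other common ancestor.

36d6eb8

Ancestors of 4ee4399: {1c93d40, 2e821eb, 36d6eb8, 3e6f6d3, 4ee4399, 59d53a4, 6c4b80a, 6e6ac1f, 939d291, 94fdba2, c5055de, cd27d45}.
Ancestors of 293b5e1: {293b5e1, 2e821eb, 36d6eb8, cb89482}.
Common ancestors: {2e821eb, 36d6eb8}.
Among these, 36d6eb8 is not an ancestor of any other common ancestor — it is the merge base.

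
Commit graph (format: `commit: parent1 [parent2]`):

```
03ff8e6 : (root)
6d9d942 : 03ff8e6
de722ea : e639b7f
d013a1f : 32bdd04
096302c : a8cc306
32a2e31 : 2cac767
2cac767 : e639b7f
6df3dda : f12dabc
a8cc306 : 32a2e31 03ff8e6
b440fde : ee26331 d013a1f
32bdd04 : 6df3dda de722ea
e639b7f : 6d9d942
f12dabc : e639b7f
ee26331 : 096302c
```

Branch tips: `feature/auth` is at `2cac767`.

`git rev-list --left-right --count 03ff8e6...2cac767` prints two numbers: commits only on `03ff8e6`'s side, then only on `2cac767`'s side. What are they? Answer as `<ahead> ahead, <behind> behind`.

Reachable from 03ff8e6: {03ff8e6}.
Reachable from 2cac767: {03ff8e6, 2cac767, 6d9d942, e639b7f}.
Only in 03ff8e6's history (ahead): {} — 0.
Only in 2cac767's history (behind): {2cac767, 6d9d942, e639b7f} — 3.

0 ahead, 3 behind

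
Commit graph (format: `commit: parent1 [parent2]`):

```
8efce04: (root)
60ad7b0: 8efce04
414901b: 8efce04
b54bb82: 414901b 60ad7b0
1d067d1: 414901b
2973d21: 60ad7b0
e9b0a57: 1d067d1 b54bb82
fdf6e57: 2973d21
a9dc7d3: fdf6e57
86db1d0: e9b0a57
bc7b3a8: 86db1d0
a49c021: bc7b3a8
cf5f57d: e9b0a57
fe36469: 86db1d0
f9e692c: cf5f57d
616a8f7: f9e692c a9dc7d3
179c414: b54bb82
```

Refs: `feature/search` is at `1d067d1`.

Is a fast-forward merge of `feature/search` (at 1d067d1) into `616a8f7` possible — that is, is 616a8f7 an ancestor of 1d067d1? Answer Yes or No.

No

A fast-forward from 616a8f7 to 1d067d1 is possible iff 616a8f7 is an ancestor of 1d067d1.
Ancestors of 1d067d1: {1d067d1, 414901b, 8efce04}.
616a8f7 is not among them, so fast-forward is not possible.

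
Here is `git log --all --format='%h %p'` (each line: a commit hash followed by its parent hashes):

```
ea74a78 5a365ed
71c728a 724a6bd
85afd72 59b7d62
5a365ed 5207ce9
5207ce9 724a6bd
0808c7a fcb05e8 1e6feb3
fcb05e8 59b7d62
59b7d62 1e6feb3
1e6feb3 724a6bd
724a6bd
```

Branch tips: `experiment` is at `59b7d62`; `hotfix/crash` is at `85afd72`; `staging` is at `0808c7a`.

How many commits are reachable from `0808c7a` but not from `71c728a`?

4

Reachable from 0808c7a: {0808c7a, 1e6feb3, 59b7d62, 724a6bd, fcb05e8}.
Reachable from 71c728a: {71c728a, 724a6bd}.
In 0808c7a's history but not 71c728a's: {0808c7a, 1e6feb3, 59b7d62, fcb05e8} — 4 commits.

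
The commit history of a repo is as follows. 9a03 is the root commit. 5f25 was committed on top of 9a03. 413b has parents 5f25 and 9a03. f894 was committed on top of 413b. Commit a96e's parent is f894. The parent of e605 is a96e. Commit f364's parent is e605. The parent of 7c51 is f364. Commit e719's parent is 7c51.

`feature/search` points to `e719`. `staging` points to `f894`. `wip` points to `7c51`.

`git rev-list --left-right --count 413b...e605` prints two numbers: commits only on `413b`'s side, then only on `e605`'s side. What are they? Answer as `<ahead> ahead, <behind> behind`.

Reachable from 413b: {413b, 5f25, 9a03}.
Reachable from e605: {413b, 5f25, 9a03, a96e, e605, f894}.
Only in 413b's history (ahead): {} — 0.
Only in e605's history (behind): {a96e, e605, f894} — 3.

0 ahead, 3 behind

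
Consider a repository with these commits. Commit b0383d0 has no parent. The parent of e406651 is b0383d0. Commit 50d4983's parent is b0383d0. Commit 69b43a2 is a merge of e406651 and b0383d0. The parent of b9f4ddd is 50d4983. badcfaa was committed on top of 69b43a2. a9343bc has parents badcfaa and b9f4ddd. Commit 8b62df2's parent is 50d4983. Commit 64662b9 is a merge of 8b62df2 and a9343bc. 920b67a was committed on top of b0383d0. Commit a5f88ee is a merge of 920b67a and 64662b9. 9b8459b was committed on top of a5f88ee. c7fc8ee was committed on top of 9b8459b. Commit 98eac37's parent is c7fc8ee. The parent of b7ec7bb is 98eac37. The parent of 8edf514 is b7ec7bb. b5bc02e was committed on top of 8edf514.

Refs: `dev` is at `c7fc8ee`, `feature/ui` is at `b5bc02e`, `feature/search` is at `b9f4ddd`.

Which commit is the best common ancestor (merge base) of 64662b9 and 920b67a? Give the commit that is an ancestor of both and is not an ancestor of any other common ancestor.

b0383d0

Ancestors of 64662b9: {50d4983, 64662b9, 69b43a2, 8b62df2, a9343bc, b0383d0, b9f4ddd, badcfaa, e406651}.
Ancestors of 920b67a: {920b67a, b0383d0}.
Common ancestors: {b0383d0}.
The only common ancestor is b0383d0, so it is the merge base.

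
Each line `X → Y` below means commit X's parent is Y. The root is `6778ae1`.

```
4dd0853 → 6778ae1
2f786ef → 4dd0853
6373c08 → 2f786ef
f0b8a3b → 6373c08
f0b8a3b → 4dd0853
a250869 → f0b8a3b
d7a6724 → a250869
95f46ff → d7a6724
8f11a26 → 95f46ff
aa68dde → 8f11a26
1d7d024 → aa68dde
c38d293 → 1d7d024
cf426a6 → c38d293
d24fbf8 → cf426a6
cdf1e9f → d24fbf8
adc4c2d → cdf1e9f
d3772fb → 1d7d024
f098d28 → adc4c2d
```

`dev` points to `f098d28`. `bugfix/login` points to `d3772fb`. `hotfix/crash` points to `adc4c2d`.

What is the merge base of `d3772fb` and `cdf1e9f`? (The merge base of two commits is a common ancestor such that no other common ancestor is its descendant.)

1d7d024

Ancestors of d3772fb: {1d7d024, 2f786ef, 4dd0853, 6373c08, 6778ae1, 8f11a26, 95f46ff, a250869, aa68dde, d3772fb, d7a6724, f0b8a3b}.
Ancestors of cdf1e9f: {1d7d024, 2f786ef, 4dd0853, 6373c08, 6778ae1, 8f11a26, 95f46ff, a250869, aa68dde, c38d293, cdf1e9f, cf426a6, d24fbf8, d7a6724, f0b8a3b}.
Common ancestors: {1d7d024, 2f786ef, 4dd0853, 6373c08, 6778ae1, 8f11a26, 95f46ff, a250869, aa68dde, d7a6724, f0b8a3b}.
Among these, 1d7d024 is not an ancestor of any other common ancestor — it is the merge base.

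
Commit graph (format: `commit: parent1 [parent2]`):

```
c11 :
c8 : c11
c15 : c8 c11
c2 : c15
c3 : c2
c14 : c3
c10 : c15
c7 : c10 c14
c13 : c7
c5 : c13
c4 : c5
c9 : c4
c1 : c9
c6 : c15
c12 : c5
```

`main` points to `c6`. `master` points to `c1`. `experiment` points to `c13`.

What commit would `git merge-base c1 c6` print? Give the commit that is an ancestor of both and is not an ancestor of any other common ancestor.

c15

Ancestors of c1: {c1, c10, c11, c13, c14, c15, c2, c3, c4, c5, c7, c8, c9}.
Ancestors of c6: {c11, c15, c6, c8}.
Common ancestors: {c11, c15, c8}.
Among these, c15 is not an ancestor of any other common ancestor — it is the merge base.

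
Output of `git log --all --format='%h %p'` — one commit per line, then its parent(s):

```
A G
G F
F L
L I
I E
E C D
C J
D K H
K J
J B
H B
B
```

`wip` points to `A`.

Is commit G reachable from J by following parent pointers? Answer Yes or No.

Ancestors of J: {B, J}.
G is not in that set, so it is not an ancestor of J.

No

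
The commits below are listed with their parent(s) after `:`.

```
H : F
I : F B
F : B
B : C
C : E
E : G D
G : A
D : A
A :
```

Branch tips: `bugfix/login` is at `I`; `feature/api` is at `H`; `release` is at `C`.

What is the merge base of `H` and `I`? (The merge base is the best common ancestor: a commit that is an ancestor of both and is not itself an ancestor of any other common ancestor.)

F

Ancestors of H: {A, B, C, D, E, F, G, H}.
Ancestors of I: {A, B, C, D, E, F, G, I}.
Common ancestors: {A, B, C, D, E, F, G}.
Among these, F is not an ancestor of any other common ancestor — it is the merge base.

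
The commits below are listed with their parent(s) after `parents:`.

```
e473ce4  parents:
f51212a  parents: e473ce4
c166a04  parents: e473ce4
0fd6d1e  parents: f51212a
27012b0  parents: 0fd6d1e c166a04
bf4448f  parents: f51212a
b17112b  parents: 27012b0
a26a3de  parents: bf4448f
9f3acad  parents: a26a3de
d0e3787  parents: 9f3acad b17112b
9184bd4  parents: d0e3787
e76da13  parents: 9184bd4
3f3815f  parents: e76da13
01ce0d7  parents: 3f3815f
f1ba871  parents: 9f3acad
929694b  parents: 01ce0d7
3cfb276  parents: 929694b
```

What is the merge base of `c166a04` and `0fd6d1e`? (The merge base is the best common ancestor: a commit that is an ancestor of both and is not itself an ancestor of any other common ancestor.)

Ancestors of c166a04: {c166a04, e473ce4}.
Ancestors of 0fd6d1e: {0fd6d1e, e473ce4, f51212a}.
Common ancestors: {e473ce4}.
The only common ancestor is e473ce4, so it is the merge base.

e473ce4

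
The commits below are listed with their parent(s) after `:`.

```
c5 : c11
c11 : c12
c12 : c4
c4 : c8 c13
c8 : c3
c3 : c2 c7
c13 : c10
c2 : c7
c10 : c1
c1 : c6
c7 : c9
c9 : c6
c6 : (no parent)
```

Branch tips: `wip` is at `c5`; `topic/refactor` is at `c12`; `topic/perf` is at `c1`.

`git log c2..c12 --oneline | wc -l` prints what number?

Reachable from c12: {c1, c10, c12, c13, c2, c3, c4, c6, c7, c8, c9}.
Reachable from c2: {c2, c6, c7, c9}.
In c12's history but not c2's: {c1, c10, c12, c13, c3, c4, c8} — 7 commits.

7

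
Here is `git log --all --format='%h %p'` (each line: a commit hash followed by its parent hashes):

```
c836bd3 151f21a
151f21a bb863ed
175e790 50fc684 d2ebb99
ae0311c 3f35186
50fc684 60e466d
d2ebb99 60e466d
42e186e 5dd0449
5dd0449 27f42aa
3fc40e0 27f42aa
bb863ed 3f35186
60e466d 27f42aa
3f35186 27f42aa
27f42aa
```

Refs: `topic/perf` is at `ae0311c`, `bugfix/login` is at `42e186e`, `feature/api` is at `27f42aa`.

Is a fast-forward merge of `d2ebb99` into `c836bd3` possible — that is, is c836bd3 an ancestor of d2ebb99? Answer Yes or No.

No

A fast-forward from c836bd3 to d2ebb99 is possible iff c836bd3 is an ancestor of d2ebb99.
Ancestors of d2ebb99: {27f42aa, 60e466d, d2ebb99}.
c836bd3 is not among them, so fast-forward is not possible.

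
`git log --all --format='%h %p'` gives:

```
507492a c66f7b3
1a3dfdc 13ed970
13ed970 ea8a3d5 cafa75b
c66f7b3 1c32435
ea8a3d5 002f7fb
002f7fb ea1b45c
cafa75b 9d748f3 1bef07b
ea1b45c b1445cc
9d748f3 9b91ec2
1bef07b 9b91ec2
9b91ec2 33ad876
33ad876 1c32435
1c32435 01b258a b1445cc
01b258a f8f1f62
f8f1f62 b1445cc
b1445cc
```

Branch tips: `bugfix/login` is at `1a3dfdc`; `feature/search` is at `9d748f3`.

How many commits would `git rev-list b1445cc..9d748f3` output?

Reachable from 9d748f3: {01b258a, 1c32435, 33ad876, 9b91ec2, 9d748f3, b1445cc, f8f1f62}.
Reachable from b1445cc: {b1445cc}.
In 9d748f3's history but not b1445cc's: {01b258a, 1c32435, 33ad876, 9b91ec2, 9d748f3, f8f1f62} — 6 commits.

6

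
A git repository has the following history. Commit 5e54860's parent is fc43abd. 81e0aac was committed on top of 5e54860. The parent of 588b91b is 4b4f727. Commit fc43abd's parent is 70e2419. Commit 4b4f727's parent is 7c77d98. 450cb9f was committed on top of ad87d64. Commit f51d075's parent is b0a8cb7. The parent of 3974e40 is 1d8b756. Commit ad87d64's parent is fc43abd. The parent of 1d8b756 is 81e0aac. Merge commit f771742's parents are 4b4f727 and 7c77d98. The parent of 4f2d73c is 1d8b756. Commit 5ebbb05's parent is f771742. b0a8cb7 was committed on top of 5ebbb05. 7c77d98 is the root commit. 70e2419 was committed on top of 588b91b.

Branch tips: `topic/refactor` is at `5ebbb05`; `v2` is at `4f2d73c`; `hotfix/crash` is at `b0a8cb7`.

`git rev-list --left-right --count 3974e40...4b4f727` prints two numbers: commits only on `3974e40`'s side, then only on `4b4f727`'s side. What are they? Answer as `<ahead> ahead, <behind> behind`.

Reachable from 3974e40: {1d8b756, 3974e40, 4b4f727, 588b91b, 5e54860, 70e2419, 7c77d98, 81e0aac, fc43abd}.
Reachable from 4b4f727: {4b4f727, 7c77d98}.
Only in 3974e40's history (ahead): {1d8b756, 3974e40, 588b91b, 5e54860, 70e2419, 81e0aac, fc43abd} — 7.
Only in 4b4f727's history (behind): {} — 0.

7 ahead, 0 behind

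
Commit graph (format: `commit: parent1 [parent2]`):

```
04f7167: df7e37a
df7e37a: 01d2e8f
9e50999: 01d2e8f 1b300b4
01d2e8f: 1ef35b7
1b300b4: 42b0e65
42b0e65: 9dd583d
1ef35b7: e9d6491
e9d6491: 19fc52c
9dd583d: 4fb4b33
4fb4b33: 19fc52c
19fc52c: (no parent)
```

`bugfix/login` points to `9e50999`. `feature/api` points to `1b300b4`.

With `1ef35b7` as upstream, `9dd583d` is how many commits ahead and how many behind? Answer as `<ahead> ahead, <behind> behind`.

2 ahead, 2 behind

Reachable from 9dd583d: {19fc52c, 4fb4b33, 9dd583d}.
Reachable from 1ef35b7: {19fc52c, 1ef35b7, e9d6491}.
Only in 9dd583d's history (ahead): {4fb4b33, 9dd583d} — 2.
Only in 1ef35b7's history (behind): {1ef35b7, e9d6491} — 2.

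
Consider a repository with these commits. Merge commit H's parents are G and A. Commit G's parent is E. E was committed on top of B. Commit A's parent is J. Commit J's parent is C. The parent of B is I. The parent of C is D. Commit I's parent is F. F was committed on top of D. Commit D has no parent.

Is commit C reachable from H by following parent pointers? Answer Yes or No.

Yes

Ancestors of H (commits reachable by following parents): {A, B, C, D, E, F, G, H, I, J}.
C is in that set, so it is an ancestor of H.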